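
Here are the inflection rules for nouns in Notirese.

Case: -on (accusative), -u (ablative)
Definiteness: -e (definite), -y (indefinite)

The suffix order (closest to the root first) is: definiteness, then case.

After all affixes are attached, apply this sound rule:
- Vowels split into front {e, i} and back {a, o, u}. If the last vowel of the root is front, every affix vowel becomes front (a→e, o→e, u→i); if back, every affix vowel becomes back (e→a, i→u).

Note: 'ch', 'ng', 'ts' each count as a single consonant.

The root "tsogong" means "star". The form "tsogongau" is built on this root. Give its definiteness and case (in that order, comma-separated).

definite, ablative

Segment: tsogong-e-u.
definiteness: -e → definite.
case: -u → ablative.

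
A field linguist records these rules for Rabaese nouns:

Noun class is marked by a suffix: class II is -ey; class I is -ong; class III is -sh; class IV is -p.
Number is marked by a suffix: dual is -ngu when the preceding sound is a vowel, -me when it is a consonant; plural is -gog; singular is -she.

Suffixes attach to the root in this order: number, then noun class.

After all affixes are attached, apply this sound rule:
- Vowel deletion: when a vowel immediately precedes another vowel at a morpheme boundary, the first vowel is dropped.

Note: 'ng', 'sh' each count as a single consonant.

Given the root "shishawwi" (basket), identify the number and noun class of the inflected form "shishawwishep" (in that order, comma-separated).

singular, class IV

Segment: shishawwi-she-p.
number: -she → singular.
noun class: -p → class IV.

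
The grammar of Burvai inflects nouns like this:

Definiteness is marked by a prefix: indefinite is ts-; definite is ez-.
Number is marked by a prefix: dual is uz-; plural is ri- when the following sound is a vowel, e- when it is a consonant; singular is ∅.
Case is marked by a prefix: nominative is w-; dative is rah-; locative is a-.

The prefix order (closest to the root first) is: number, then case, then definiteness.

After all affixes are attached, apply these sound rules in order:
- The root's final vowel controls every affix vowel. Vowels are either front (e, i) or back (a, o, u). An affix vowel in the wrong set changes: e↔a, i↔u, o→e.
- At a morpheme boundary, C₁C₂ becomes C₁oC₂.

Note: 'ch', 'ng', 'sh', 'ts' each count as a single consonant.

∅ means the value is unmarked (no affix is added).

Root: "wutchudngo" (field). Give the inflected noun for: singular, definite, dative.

number = singular: zero marking, form stays wutchudngo.
Attach case dative rah- → rahwutchudngo.
Attach definiteness definite ez- → ezrahwutchudngo.
Apply vowel harmony: ezrahwutchudngo → azrahwutchudngo.
Apply epenthesis: azrahwutchudngo → azorahowutchudngo.

azorahowutchudngo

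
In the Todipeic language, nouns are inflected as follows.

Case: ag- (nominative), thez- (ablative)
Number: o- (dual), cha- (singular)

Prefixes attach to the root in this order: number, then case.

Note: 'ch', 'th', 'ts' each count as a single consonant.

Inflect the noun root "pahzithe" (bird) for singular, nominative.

Attach number singular cha- → chapahzithe.
Attach case nominative ag- → agchapahzithe.

agchapahzithe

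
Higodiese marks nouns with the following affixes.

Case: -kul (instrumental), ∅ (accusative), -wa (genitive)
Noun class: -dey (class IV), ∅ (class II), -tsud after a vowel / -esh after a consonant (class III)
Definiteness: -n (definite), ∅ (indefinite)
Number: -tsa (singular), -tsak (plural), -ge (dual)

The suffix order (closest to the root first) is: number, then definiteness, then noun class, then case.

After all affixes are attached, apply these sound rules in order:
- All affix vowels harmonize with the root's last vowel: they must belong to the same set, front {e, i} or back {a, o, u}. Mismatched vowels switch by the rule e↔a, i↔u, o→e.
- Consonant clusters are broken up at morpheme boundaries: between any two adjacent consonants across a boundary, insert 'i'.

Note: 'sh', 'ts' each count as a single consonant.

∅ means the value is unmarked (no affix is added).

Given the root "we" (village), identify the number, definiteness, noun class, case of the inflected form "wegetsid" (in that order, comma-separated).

Segment: we-ge-tsud.
number: -ge → dual.
definiteness: ∅ → indefinite.
noun class: -tsud/esh → class III.
case: ∅ → accusative.

dual, indefinite, class III, accusative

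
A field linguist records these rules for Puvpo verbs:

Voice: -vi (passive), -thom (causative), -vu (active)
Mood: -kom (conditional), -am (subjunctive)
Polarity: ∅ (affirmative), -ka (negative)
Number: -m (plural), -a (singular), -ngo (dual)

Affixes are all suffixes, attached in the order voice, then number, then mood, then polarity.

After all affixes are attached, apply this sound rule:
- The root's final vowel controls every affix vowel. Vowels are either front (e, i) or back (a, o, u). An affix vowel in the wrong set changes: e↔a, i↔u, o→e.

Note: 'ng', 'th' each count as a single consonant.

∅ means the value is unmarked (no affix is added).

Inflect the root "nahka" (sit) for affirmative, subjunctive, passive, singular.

Attach voice passive -vi → nahkavi.
Attach number singular -a → nahkavia.
Attach mood subjunctive -am → nahkaviaam.
polarity = affirmative: zero marking, form stays nahkaviaam.
Apply vowel harmony: nahkaviaam → nahkavuaam.

nahkavuaam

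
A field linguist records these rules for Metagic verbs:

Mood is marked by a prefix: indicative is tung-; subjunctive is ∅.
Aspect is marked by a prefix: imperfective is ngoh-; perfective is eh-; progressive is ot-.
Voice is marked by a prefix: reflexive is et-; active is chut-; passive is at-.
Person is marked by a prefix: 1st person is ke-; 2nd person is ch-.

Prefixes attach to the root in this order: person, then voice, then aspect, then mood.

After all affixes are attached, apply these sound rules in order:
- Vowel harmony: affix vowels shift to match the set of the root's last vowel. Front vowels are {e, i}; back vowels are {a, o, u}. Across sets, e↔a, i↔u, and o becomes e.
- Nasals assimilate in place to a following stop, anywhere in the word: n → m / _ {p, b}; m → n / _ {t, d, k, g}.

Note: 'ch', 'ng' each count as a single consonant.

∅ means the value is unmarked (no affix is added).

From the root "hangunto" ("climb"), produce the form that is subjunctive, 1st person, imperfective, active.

Attach person 1st person ke- → kehangunto.
Attach voice active chut- → chutkehangunto.
Attach aspect imperfective ngoh- → ngohchutkehangunto.
mood = subjunctive: zero marking, form stays ngohchutkehangunto.
Apply vowel harmony: ngohchutkehangunto → ngohchutkahangunto.
Nasal assimilation: no change.

ngohchutkahangunto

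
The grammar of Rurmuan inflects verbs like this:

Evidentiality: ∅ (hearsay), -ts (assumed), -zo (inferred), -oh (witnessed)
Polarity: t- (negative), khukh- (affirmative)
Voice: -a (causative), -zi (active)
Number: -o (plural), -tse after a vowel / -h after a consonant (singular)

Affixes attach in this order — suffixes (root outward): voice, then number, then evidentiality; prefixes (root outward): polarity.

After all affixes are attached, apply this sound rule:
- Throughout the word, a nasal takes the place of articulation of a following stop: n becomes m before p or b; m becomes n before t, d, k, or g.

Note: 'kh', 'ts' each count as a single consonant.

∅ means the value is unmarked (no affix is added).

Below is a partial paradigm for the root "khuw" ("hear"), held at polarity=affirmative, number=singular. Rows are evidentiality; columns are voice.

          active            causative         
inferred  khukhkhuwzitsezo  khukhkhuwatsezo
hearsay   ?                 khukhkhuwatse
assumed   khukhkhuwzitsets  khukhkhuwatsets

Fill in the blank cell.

khukhkhuwzitse

Attach voice active -zi → khuwzi.
Attach polarity affirmative khukh- → khukhkhuwzi.
Attach number singular -tse (after vowel 'i') → khukhkhuwzitse.
evidentiality = hearsay: zero marking, form stays khukhkhuwzitse.
Nasal assimilation: no change.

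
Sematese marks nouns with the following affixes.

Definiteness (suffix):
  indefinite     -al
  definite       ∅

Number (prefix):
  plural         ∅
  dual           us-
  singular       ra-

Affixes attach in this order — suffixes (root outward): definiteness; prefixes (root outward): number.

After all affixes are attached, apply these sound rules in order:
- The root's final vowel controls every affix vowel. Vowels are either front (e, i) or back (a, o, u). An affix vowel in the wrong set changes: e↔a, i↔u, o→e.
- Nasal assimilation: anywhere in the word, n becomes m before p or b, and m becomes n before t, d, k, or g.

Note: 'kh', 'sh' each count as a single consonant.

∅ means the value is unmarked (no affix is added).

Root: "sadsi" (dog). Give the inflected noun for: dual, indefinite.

Attach definiteness indefinite -al → sadsial.
Attach number dual us- → ussadsial.
Apply vowel harmony: ussadsial → issadsiel.
Nasal assimilation: no change.

issadsiel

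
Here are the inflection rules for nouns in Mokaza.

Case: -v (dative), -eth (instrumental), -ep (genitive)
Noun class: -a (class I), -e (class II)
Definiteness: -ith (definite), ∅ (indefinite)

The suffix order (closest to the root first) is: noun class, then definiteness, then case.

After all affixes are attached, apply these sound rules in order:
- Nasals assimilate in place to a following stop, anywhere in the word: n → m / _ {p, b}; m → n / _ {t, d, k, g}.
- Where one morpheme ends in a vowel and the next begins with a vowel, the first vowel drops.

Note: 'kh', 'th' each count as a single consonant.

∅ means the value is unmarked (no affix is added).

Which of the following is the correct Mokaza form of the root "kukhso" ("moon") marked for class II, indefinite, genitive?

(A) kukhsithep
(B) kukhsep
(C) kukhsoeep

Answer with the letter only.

Attach noun class class II -e → kukhsoe.
definiteness = indefinite: zero marking, form stays kukhsoe.
Attach case genitive -ep → kukhsoeep.
Nasal assimilation: no change.
Apply vowel deletion: kukhsoeep → kukhsep.
So the correct form is kukhsep, option (B).
(A) kukhsithep is wrong: it uses definite instead of indefinite for definiteness.
(C) kukhsoeep is wrong: it fails to apply the sound rule(s).

B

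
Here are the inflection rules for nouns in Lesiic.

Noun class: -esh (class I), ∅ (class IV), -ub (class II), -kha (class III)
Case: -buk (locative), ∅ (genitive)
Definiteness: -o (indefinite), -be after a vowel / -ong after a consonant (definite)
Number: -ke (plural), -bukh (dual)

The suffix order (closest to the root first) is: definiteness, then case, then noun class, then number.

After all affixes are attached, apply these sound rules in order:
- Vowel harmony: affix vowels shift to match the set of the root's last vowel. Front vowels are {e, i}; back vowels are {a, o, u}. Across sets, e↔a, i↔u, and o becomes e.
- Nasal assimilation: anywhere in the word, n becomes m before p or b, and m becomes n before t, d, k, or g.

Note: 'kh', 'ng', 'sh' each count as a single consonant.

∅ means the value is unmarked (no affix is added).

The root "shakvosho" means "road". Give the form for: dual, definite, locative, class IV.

shakvoshobabukbukh

Attach definiteness definite -be (after vowel 'o') → shakvoshobe.
Attach case locative -buk → shakvoshobebuk.
noun class = class IV: zero marking, form stays shakvoshobebuk.
Attach number dual -bukh → shakvoshobebukbukh.
Apply vowel harmony: shakvoshobebukbukh → shakvoshobabukbukh.
Nasal assimilation: no change.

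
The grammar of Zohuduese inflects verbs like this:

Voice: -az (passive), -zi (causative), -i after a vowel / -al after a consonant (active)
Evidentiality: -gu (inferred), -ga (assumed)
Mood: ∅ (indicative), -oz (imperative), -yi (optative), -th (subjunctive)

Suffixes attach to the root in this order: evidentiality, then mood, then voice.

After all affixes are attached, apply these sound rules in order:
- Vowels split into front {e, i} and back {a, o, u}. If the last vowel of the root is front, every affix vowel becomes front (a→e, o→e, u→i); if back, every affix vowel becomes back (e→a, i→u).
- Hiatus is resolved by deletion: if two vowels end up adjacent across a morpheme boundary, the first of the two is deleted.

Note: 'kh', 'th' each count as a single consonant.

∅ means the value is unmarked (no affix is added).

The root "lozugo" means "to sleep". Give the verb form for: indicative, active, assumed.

lozugogu

Attach evidentiality assumed -ga → lozugoga.
mood = indicative: zero marking, form stays lozugoga.
Attach voice active -i (after vowel 'a') → lozugogai.
Apply vowel harmony: lozugogai → lozugogau.
Apply vowel deletion: lozugogau → lozugogu.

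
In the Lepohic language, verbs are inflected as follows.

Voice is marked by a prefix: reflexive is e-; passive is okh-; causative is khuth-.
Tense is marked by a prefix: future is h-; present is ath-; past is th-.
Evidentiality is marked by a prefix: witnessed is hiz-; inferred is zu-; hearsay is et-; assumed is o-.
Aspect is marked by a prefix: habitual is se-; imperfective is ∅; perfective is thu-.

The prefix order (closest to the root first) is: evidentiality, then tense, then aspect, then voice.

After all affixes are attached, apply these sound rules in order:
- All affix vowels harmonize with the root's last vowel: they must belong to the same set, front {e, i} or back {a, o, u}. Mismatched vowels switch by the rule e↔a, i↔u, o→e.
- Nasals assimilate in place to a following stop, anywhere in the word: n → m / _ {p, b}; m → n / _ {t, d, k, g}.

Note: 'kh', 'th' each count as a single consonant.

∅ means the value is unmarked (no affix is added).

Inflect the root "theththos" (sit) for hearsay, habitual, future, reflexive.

Attach evidentiality hearsay et- → ettheththos.
Attach tense future h- → hettheththos.
Attach aspect habitual se- → sehettheththos.
Attach voice reflexive e- → esehettheththos.
Apply vowel harmony: esehettheththos → asahattheththos.
Nasal assimilation: no change.

asahattheththos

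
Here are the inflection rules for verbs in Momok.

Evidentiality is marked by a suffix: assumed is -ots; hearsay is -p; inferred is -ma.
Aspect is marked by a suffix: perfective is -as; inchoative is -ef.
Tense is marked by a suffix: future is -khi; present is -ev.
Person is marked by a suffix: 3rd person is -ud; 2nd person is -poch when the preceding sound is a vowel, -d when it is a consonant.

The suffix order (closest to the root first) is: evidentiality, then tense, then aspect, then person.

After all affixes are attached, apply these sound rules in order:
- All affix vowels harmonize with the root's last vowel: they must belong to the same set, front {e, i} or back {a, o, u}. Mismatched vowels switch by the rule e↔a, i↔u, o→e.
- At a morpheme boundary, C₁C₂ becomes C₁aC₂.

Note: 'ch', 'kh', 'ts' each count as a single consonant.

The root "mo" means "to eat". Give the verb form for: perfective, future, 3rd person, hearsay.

Attach evidentiality hearsay -p → mop.
Attach tense future -khi → mopkhi.
Attach aspect perfective -as → mopkhias.
Attach person 3rd person -ud → mopkhiasud.
Apply vowel harmony: mopkhiasud → mopkhuasud.
Apply epenthesis: mopkhuasud → mopakhuasud.

mopakhuasud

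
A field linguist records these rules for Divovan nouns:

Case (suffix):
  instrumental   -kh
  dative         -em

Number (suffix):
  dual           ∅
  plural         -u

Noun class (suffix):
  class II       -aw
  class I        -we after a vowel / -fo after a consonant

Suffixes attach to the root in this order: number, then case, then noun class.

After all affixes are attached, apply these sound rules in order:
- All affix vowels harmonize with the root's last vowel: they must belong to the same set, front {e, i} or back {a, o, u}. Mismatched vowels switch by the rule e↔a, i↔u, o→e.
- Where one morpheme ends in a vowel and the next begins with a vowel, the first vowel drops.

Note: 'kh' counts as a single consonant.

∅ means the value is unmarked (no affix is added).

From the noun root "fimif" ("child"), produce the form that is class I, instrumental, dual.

fimifkhfe

number = dual: zero marking, form stays fimif.
Attach case instrumental -kh → fimifkh.
Attach noun class class I -fo (after consonant 'kh') → fimifkhfo.
Apply vowel harmony: fimifkhfo → fimifkhfe.
Vowel deletion: no change.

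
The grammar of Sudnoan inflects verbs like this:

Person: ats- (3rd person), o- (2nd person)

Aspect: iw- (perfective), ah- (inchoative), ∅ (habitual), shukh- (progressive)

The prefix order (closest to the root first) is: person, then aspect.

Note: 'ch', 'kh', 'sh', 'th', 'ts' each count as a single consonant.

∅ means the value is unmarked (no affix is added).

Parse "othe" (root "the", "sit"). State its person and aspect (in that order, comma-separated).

2nd person, habitual

Segment: o-the.
person: o- → 2nd person.
aspect: ∅ → habitual.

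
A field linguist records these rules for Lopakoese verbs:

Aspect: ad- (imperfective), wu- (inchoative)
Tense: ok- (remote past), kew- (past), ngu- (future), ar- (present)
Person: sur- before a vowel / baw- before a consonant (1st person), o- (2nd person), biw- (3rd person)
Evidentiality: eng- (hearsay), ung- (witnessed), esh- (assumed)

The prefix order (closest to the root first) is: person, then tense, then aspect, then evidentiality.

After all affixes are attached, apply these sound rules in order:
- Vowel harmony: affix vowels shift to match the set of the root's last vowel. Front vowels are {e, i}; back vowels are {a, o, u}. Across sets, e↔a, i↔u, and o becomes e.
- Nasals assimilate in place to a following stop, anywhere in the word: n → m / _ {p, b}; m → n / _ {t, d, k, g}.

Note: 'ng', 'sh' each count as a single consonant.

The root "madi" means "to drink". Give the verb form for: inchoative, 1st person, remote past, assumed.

eshwiekbewmadi

Attach person 1st person baw- (before consonant 'm') → bawmadi.
Attach tense remote past ok- → okbawmadi.
Attach aspect inchoative wu- → wuokbawmadi.
Attach evidentiality assumed esh- → eshwuokbawmadi.
Apply vowel harmony: eshwuokbawmadi → eshwiekbewmadi.
Nasal assimilation: no change.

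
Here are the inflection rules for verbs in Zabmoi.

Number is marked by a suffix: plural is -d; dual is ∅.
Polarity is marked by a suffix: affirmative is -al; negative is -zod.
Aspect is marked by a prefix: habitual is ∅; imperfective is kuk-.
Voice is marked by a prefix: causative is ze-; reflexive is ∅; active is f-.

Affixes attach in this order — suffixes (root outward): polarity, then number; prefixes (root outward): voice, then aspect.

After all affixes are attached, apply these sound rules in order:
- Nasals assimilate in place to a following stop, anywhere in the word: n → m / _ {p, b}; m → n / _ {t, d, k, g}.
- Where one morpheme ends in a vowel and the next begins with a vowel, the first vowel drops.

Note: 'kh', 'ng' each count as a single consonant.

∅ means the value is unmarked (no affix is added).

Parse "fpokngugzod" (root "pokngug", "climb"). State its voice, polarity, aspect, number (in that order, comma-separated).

Segment: f-pokngug-zod.
voice: f- → active.
polarity: -zod → negative.
aspect: ∅ → habitual.
number: ∅ → dual.

active, negative, habitual, dual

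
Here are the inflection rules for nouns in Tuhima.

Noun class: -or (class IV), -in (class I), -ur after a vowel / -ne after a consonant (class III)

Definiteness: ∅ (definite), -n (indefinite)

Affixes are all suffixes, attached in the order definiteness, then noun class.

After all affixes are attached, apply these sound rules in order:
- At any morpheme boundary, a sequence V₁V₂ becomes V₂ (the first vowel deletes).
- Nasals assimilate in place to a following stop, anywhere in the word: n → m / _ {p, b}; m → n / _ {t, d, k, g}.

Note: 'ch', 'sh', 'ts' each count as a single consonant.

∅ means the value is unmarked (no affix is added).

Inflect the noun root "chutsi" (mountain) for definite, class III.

definiteness = definite: zero marking, form stays chutsi.
Attach noun class class III -ur (after vowel 'i') → chutsiur.
Apply vowel deletion: chutsiur → chutsur.
Nasal assimilation: no change.

chutsur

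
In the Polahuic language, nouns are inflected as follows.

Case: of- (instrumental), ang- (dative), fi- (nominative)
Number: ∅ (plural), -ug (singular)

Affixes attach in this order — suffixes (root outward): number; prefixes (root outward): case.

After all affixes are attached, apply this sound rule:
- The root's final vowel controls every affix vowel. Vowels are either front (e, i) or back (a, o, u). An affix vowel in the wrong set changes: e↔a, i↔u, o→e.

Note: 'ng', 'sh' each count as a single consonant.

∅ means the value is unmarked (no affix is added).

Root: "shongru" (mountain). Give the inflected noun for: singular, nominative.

Attach case nominative fi- → fishongru.
Attach number singular -ug → fishongruug.
Apply vowel harmony: fishongruug → fushongruug.

fushongruug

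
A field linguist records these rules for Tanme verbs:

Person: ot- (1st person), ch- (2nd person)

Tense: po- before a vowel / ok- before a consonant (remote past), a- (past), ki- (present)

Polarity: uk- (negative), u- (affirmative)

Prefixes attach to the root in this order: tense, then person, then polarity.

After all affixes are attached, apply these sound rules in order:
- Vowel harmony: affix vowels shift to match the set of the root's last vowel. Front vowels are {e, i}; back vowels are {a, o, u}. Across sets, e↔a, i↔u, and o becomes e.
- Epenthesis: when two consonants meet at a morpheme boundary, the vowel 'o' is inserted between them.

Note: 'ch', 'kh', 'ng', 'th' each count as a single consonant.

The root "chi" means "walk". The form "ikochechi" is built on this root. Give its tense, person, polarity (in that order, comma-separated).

Segment: uk-ch-a-chi.
tense: a- → past.
person: ch- → 2nd person.
polarity: uk- → negative.

past, 2nd person, negative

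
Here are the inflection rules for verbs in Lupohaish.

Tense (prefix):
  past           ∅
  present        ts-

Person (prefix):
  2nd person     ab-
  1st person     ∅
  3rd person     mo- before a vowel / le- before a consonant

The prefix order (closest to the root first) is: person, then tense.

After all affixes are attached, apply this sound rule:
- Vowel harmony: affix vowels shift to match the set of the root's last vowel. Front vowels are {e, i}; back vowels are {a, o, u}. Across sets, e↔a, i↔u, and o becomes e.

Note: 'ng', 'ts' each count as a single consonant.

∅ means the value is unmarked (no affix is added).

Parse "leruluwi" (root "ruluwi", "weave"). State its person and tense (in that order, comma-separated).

Segment: le-ruluwi.
person: mo/le- → 3rd person.
tense: ∅ → past.

3rd person, past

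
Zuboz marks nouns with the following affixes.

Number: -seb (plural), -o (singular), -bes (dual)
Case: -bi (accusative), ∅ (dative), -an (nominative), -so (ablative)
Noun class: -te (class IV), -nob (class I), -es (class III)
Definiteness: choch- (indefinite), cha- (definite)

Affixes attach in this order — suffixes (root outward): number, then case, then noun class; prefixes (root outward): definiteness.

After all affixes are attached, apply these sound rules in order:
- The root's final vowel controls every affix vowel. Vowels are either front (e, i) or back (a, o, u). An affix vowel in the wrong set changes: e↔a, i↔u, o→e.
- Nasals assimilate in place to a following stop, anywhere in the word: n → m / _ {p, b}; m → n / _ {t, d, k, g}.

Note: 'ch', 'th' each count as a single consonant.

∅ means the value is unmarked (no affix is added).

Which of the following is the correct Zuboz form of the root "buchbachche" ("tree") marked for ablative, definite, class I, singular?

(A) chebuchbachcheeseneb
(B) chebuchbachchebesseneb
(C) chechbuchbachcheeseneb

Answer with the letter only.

A

Attach definiteness definite cha- → chabuchbachche.
Attach number singular -o → chabuchbachcheo.
Attach case ablative -so → chabuchbachcheoso.
Attach noun class class I -nob → chabuchbachcheosonob.
Apply vowel harmony: chabuchbachcheosonob → chebuchbachcheeseneb.
Nasal assimilation: no change.
So the correct form is chebuchbachcheeseneb, option (A).
(C) chechbuchbachcheeseneb is wrong: it uses indefinite instead of definite for definiteness.
(B) chebuchbachchebesseneb is wrong: it uses dual instead of singular for number.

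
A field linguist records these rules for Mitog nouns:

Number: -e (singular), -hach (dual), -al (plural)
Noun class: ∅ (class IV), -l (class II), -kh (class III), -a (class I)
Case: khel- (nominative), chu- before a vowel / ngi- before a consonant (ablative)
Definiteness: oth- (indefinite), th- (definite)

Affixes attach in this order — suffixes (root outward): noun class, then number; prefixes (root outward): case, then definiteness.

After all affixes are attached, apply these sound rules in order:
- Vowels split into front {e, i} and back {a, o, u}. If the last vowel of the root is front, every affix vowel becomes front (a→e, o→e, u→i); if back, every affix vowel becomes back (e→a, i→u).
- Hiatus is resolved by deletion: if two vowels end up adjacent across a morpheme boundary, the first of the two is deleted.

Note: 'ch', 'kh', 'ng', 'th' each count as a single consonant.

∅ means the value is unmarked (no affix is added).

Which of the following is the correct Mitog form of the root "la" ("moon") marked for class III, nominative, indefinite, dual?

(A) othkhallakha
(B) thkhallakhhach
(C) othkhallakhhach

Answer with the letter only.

C

Attach noun class class III -kh → lakh.
Attach case nominative khel- → khellakh.
Attach definiteness indefinite oth- → othkhellakh.
Attach number dual -hach → othkhellakhhach.
Apply vowel harmony: othkhellakhhach → othkhallakhhach.
Vowel deletion: no change.
So the correct form is othkhallakhhach, option (C).
(B) thkhallakhhach is wrong: it uses definite instead of indefinite for definiteness.
(A) othkhallakha is wrong: it uses singular instead of dual for number.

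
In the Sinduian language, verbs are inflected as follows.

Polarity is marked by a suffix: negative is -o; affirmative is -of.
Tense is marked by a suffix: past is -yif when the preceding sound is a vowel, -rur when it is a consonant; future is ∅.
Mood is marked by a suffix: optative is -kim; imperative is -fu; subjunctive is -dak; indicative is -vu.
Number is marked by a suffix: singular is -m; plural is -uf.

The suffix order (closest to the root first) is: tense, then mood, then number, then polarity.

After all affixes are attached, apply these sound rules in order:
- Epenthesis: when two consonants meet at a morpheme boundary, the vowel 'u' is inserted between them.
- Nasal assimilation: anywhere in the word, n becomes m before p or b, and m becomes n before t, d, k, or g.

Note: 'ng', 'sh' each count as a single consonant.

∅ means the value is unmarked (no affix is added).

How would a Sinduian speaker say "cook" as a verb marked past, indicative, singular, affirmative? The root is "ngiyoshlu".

ngiyoshluyifuvumof

Attach tense past -yif (after vowel 'u') → ngiyoshluyif.
Attach mood indicative -vu → ngiyoshluyifvu.
Attach number singular -m → ngiyoshluyifvum.
Attach polarity affirmative -of → ngiyoshluyifvumof.
Apply epenthesis: ngiyoshluyifvumof → ngiyoshluyifuvumof.
Nasal assimilation: no change.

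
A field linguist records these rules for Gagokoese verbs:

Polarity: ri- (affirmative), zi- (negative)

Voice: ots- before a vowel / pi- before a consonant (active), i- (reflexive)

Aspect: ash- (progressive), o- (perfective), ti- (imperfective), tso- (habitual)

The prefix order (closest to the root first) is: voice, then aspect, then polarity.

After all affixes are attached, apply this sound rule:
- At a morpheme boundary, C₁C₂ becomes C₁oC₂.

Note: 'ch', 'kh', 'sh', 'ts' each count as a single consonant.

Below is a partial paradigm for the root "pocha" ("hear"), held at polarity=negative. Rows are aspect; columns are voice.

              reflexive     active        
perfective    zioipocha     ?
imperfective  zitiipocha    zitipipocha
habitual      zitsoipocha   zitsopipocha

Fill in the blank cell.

ziopipocha

Attach voice active pi- (before consonant 'p') → pipocha.
Attach aspect perfective o- → opipocha.
Attach polarity negative zi- → ziopipocha.
Epenthesis: no change.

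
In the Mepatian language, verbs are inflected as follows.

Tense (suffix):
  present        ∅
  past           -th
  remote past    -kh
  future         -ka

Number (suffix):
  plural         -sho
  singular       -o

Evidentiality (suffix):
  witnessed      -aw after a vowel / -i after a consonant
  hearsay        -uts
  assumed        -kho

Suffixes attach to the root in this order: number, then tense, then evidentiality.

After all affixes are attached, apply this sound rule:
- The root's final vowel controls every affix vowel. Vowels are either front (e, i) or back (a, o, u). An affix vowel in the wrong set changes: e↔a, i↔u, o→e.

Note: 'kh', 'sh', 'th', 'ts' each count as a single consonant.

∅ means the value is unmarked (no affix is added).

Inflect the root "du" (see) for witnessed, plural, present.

dushoaw

Attach number plural -sho → dusho.
tense = present: zero marking, form stays dusho.
Attach evidentiality witnessed -aw (after vowel 'o') → dushoaw.
Vowel harmony: no change.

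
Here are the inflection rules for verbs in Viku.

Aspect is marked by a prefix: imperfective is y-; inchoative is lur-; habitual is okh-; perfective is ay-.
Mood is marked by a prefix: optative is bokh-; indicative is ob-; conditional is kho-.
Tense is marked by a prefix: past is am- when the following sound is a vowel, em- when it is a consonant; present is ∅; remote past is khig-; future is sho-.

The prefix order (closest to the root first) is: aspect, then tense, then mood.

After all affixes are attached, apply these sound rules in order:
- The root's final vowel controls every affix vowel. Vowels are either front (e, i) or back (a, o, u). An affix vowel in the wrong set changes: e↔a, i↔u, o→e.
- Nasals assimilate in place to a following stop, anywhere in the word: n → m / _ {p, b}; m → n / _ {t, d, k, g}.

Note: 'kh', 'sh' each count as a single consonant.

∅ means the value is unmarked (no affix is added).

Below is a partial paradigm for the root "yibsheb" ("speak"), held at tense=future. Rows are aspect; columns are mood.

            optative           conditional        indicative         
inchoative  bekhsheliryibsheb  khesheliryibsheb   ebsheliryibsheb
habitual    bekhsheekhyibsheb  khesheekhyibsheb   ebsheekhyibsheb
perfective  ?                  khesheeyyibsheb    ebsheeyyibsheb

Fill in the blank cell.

Attach aspect perfective ay- → ayyibsheb.
Attach tense future sho- → shoayyibsheb.
Attach mood optative bokh- → bokhshoayyibsheb.
Apply vowel harmony: bokhshoayyibsheb → bekhsheeyyibsheb.
Nasal assimilation: no change.

bekhsheeyyibsheb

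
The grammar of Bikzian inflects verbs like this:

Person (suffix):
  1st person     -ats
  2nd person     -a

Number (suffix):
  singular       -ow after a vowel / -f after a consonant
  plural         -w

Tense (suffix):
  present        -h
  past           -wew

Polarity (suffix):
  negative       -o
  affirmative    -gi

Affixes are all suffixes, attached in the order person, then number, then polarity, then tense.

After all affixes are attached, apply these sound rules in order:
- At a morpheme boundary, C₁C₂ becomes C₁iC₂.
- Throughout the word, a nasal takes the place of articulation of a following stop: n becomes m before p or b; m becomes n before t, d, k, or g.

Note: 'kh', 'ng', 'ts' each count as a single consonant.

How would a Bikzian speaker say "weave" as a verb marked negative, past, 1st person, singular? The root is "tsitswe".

Attach person 1st person -ats → tsitsweats.
Attach number singular -f (after consonant 'ts') → tsitsweatsf.
Attach polarity negative -o → tsitsweatsfo.
Attach tense past -wew → tsitsweatsfowew.
Apply epenthesis: tsitsweatsfowew → tsitsweatsifowew.
Nasal assimilation: no change.

tsitsweatsifowew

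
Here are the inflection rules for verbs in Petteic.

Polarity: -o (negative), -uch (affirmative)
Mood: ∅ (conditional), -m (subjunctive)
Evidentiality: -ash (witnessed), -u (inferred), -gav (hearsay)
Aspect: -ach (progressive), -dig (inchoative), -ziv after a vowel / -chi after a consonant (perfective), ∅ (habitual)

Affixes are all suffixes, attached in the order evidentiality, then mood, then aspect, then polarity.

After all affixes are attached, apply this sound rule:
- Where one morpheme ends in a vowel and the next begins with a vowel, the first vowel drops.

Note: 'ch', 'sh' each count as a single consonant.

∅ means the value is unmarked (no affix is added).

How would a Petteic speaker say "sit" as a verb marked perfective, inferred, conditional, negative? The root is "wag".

Attach evidentiality inferred -u → wagu.
mood = conditional: zero marking, form stays wagu.
Attach aspect perfective -ziv (after vowel 'u') → waguziv.
Attach polarity negative -o → waguzivo.
Vowel deletion: no change.

waguzivo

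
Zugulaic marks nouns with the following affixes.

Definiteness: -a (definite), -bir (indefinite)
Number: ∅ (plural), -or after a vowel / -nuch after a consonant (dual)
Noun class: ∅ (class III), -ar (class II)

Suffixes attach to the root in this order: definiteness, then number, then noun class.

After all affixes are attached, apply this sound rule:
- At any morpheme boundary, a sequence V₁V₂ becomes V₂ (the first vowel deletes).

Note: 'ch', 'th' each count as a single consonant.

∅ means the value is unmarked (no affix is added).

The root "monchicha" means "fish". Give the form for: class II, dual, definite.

monchichorar

Attach definiteness definite -a → monchichaa.
Attach number dual -or (after vowel 'a') → monchichaaor.
Attach noun class class II -ar → monchichaaorar.
Apply vowel deletion: monchichaaorar → monchichorar.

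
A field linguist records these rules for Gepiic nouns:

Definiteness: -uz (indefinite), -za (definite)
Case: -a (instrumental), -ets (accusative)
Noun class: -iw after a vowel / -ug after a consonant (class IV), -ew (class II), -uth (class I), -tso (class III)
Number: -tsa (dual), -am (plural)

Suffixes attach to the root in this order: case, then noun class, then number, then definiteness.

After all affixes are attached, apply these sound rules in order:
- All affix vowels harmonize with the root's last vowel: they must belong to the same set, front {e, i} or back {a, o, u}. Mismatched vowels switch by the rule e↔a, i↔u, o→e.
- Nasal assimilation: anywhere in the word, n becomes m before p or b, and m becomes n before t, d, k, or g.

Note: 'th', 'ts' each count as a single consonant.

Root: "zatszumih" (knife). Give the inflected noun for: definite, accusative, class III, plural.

zatszumihetstseemze

Attach case accusative -ets → zatszumihets.
Attach noun class class III -tso → zatszumihetstso.
Attach number plural -am → zatszumihetstsoam.
Attach definiteness definite -za → zatszumihetstsoamza.
Apply vowel harmony: zatszumihetstsoamza → zatszumihetstseemze.
Nasal assimilation: no change.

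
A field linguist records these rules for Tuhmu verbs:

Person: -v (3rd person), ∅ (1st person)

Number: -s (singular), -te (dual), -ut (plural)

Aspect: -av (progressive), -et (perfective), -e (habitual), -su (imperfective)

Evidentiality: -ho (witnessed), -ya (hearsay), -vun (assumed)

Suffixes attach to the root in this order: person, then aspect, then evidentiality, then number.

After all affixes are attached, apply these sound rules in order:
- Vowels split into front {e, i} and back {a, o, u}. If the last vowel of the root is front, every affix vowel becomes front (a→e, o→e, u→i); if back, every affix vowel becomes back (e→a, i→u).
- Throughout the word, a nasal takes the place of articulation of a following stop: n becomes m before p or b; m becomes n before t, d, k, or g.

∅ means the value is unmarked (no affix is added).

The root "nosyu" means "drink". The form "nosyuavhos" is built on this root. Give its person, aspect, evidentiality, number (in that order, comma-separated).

1st person, progressive, witnessed, singular

Segment: nosyu-av-ho-s.
person: ∅ → 1st person.
aspect: -av → progressive.
evidentiality: -ho → witnessed.
number: -s → singular.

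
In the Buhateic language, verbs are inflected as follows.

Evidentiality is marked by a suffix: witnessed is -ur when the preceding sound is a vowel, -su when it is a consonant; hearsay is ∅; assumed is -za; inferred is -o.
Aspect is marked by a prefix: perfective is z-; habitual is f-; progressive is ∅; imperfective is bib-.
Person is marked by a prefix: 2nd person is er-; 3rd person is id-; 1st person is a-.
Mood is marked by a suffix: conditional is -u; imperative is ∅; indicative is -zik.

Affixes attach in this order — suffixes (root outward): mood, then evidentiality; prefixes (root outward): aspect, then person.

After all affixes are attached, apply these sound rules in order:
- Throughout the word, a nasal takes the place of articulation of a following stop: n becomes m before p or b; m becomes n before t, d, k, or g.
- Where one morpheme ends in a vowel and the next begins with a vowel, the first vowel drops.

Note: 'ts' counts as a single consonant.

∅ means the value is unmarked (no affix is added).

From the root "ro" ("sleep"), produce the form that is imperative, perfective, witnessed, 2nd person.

erzrur

Attach aspect perfective z- → zro.
Attach person 2nd person er- → erzro.
mood = imperative: zero marking, form stays erzro.
Attach evidentiality witnessed -ur (after vowel 'o') → erzrour.
Nasal assimilation: no change.
Apply vowel deletion: erzrour → erzrur.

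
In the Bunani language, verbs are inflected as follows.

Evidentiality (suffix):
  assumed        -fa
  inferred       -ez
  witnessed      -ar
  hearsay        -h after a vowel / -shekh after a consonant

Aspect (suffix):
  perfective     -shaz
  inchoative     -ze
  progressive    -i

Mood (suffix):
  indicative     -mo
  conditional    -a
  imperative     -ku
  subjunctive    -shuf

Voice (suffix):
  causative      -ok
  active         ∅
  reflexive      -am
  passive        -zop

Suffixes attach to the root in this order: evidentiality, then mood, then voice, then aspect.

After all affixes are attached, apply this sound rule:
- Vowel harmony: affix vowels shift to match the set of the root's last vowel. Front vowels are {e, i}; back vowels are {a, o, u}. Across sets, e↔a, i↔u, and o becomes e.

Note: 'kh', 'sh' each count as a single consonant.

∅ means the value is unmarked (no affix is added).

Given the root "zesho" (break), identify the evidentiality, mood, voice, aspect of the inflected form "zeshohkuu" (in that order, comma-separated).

hearsay, imperative, active, progressive

Segment: zesho-h-ku-i.
evidentiality: -h/shekh → hearsay.
mood: -ku → imperative.
voice: ∅ → active.
aspect: -i → progressive.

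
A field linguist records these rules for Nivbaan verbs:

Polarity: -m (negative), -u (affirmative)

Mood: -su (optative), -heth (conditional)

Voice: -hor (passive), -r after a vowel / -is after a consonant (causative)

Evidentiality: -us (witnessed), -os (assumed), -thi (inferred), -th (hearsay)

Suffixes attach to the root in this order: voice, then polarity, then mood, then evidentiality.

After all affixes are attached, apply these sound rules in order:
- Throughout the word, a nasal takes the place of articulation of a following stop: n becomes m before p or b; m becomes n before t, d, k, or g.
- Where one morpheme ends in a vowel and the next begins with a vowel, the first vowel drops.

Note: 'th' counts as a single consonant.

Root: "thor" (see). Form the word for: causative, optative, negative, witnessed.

thorismsus

Attach voice causative -is (after consonant 'r') → thoris.
Attach polarity negative -m → thorism.
Attach mood optative -su → thorismsu.
Attach evidentiality witnessed -us → thorismsuus.
Nasal assimilation: no change.
Apply vowel deletion: thorismsuus → thorismsus.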